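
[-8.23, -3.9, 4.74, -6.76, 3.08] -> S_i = Random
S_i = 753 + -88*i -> [753, 665, 577, 489, 401]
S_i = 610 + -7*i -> [610, 603, 596, 589, 582]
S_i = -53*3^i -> [-53, -159, -477, -1431, -4293]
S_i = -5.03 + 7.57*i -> [-5.03, 2.54, 10.11, 17.68, 25.25]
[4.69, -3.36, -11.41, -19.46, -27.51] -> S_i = 4.69 + -8.05*i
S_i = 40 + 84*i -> [40, 124, 208, 292, 376]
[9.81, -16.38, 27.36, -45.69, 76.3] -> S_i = 9.81*(-1.67)^i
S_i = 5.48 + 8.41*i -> [5.48, 13.89, 22.3, 30.71, 39.12]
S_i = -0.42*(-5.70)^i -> [-0.42, 2.39, -13.65, 77.78, -443.35]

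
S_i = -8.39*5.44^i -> [-8.39, -45.64, -248.29, -1350.7, -7347.8]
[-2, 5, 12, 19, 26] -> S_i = -2 + 7*i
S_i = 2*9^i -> [2, 18, 162, 1458, 13122]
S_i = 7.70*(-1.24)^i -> [7.7, -9.55, 11.84, -14.68, 18.2]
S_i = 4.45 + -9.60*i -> [4.45, -5.15, -14.75, -24.35, -33.95]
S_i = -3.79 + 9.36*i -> [-3.79, 5.57, 14.93, 24.29, 33.65]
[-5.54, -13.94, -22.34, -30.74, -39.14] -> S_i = -5.54 + -8.40*i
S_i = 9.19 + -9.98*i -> [9.19, -0.79, -10.77, -20.75, -30.73]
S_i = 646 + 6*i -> [646, 652, 658, 664, 670]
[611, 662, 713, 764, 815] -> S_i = 611 + 51*i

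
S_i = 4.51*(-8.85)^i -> [4.51, -39.91, 353.23, -3126.13, 27666.21]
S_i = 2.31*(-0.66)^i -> [2.31, -1.52, 1.01, -0.66, 0.44]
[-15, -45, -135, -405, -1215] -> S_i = -15*3^i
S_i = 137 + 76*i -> [137, 213, 289, 365, 441]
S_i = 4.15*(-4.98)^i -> [4.15, -20.67, 102.92, -512.55, 2552.5]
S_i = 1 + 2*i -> [1, 3, 5, 7, 9]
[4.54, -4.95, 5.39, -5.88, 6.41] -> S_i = 4.54*(-1.09)^i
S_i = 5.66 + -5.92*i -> [5.66, -0.26, -6.18, -12.1, -18.02]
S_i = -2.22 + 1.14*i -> [-2.22, -1.08, 0.06, 1.2, 2.34]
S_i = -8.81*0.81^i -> [-8.81, -7.14, -5.78, -4.68, -3.79]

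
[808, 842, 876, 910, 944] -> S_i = 808 + 34*i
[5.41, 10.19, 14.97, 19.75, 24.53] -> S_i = 5.41 + 4.78*i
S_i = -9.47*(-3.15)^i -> [-9.47, 29.83, -93.97, 295.99, -932.38]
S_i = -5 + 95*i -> [-5, 90, 185, 280, 375]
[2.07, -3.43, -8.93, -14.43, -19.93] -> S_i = 2.07 + -5.50*i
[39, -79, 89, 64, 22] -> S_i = Random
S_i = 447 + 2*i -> [447, 449, 451, 453, 455]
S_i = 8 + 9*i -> [8, 17, 26, 35, 44]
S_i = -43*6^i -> [-43, -258, -1548, -9288, -55728]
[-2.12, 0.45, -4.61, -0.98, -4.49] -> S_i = Random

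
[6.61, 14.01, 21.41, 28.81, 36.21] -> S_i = 6.61 + 7.40*i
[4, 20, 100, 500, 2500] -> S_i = 4*5^i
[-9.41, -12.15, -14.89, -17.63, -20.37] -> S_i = -9.41 + -2.74*i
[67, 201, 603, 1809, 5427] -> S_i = 67*3^i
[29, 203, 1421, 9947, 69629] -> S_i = 29*7^i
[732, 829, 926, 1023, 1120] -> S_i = 732 + 97*i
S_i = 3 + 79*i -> [3, 82, 161, 240, 319]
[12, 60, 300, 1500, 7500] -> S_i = 12*5^i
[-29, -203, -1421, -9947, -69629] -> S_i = -29*7^i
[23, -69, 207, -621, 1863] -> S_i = 23*-3^i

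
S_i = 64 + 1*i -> [64, 65, 66, 67, 68]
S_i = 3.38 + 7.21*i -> [3.38, 10.59, 17.8, 25.01, 32.22]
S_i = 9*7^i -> [9, 63, 441, 3087, 21609]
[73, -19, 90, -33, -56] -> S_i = Random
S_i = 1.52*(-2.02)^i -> [1.52, -3.07, 6.2, -12.53, 25.31]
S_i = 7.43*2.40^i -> [7.43, 17.83, 42.8, 102.71, 246.51]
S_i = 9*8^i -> [9, 72, 576, 4608, 36864]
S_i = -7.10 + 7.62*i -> [-7.1, 0.52, 8.14, 15.76, 23.38]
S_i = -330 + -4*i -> [-330, -334, -338, -342, -346]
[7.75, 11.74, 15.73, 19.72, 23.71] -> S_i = 7.75 + 3.99*i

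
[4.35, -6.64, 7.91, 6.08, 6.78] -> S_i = Random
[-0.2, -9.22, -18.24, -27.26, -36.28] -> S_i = -0.20 + -9.02*i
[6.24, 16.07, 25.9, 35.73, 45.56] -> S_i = 6.24 + 9.83*i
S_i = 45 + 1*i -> [45, 46, 47, 48, 49]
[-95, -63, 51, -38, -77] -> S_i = Random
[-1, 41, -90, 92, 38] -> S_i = Random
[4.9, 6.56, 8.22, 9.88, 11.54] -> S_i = 4.90 + 1.66*i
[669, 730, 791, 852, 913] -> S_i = 669 + 61*i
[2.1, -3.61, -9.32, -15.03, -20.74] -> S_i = 2.10 + -5.71*i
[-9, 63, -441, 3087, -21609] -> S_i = -9*-7^i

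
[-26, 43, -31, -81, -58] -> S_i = Random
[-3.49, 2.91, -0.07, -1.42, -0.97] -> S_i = Random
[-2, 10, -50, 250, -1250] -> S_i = -2*-5^i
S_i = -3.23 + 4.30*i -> [-3.23, 1.07, 5.37, 9.67, 13.97]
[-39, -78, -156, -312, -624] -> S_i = -39*2^i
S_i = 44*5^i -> [44, 220, 1100, 5500, 27500]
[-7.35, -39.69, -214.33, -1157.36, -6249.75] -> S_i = -7.35*5.40^i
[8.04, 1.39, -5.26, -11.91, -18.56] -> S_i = 8.04 + -6.65*i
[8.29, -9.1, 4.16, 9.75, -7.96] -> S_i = Random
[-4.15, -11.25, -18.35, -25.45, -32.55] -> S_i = -4.15 + -7.10*i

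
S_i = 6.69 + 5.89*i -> [6.69, 12.58, 18.47, 24.36, 30.25]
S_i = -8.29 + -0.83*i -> [-8.29, -9.12, -9.95, -10.78, -11.61]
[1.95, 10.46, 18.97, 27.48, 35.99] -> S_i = 1.95 + 8.51*i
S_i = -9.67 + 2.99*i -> [-9.67, -6.68, -3.69, -0.7, 2.29]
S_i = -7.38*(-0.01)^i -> [-7.38, 0.07, -0.0, 0.0, -0.0]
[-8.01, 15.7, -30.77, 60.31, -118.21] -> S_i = -8.01*(-1.96)^i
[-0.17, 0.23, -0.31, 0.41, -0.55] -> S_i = -0.17*(-1.34)^i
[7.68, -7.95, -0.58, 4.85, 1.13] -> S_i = Random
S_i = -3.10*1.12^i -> [-3.1, -3.47, -3.89, -4.36, -4.88]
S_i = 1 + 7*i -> [1, 8, 15, 22, 29]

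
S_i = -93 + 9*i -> [-93, -84, -75, -66, -57]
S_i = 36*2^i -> [36, 72, 144, 288, 576]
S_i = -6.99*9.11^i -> [-6.99, -63.68, -580.11, -5284.85, -48144.94]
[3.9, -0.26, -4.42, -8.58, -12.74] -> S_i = 3.90 + -4.16*i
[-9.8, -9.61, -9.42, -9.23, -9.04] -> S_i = -9.80 + 0.19*i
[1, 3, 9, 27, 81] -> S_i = 1*3^i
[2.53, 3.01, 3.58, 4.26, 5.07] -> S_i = 2.53*1.19^i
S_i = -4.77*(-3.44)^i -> [-4.77, 16.41, -56.45, 194.18, -667.96]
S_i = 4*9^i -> [4, 36, 324, 2916, 26244]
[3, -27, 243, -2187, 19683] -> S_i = 3*-9^i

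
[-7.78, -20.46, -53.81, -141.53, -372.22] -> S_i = -7.78*2.63^i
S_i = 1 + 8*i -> [1, 9, 17, 25, 33]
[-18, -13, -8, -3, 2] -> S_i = -18 + 5*i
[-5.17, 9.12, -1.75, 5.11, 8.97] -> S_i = Random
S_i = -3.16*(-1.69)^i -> [-3.16, 5.34, -9.03, 15.25, -25.78]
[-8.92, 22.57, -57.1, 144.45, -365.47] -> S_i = -8.92*(-2.53)^i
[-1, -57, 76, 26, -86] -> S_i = Random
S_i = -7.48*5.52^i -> [-7.48, -41.29, -227.92, -1258.11, -6944.77]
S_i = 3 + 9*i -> [3, 12, 21, 30, 39]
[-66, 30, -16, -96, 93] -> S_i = Random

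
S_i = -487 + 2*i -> [-487, -485, -483, -481, -479]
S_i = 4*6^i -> [4, 24, 144, 864, 5184]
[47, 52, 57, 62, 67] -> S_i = 47 + 5*i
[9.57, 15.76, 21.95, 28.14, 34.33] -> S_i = 9.57 + 6.19*i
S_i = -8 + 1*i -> [-8, -7, -6, -5, -4]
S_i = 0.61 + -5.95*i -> [0.61, -5.34, -11.29, -17.24, -23.19]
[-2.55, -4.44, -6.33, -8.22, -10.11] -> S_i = -2.55 + -1.89*i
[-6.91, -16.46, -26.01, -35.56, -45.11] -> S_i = -6.91 + -9.55*i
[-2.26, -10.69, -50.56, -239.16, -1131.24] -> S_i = -2.26*4.73^i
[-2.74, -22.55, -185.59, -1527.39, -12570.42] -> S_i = -2.74*8.23^i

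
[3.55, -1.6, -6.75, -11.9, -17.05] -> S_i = 3.55 + -5.15*i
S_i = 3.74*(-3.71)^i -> [3.74, -13.88, 51.48, -190.98, 708.54]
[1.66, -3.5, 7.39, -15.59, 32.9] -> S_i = 1.66*(-2.11)^i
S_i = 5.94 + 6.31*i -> [5.94, 12.25, 18.56, 24.87, 31.18]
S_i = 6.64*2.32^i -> [6.64, 15.4, 35.74, 82.91, 192.36]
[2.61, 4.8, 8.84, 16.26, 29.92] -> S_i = 2.61*1.84^i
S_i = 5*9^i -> [5, 45, 405, 3645, 32805]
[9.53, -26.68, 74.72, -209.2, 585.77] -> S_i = 9.53*(-2.80)^i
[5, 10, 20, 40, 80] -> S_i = 5*2^i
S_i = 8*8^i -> [8, 64, 512, 4096, 32768]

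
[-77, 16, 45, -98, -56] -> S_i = Random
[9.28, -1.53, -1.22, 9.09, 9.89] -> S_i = Random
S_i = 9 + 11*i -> [9, 20, 31, 42, 53]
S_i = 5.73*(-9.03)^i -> [5.73, -51.74, 467.23, -4219.08, 38098.3]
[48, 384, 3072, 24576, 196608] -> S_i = 48*8^i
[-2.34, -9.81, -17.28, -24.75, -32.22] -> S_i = -2.34 + -7.47*i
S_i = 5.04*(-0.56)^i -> [5.04, -2.82, 1.58, -0.89, 0.5]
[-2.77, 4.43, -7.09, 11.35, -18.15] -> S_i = -2.77*(-1.60)^i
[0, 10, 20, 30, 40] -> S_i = 0 + 10*i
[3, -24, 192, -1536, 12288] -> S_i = 3*-8^i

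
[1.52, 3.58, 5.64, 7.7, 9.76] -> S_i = 1.52 + 2.06*i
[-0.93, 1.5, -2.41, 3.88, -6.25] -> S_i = -0.93*(-1.61)^i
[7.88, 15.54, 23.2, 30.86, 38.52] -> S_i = 7.88 + 7.66*i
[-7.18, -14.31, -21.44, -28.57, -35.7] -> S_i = -7.18 + -7.13*i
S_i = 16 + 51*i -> [16, 67, 118, 169, 220]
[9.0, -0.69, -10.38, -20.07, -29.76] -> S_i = 9.00 + -9.69*i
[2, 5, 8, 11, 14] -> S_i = 2 + 3*i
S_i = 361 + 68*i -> [361, 429, 497, 565, 633]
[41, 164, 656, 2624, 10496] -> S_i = 41*4^i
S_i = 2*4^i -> [2, 8, 32, 128, 512]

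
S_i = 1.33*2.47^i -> [1.33, 3.29, 8.11, 20.04, 49.5]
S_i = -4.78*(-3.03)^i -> [-4.78, 14.48, -43.88, 132.97, -402.9]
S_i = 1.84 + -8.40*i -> [1.84, -6.56, -14.96, -23.36, -31.76]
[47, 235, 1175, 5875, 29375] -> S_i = 47*5^i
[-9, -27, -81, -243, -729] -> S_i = -9*3^i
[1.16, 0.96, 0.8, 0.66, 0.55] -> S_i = 1.16*0.83^i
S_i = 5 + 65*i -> [5, 70, 135, 200, 265]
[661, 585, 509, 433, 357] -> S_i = 661 + -76*i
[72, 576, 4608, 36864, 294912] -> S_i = 72*8^i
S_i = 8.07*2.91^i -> [8.07, 23.48, 68.34, 198.86, 578.69]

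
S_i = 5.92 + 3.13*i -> [5.92, 9.05, 12.18, 15.31, 18.44]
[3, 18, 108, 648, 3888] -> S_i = 3*6^i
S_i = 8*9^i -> [8, 72, 648, 5832, 52488]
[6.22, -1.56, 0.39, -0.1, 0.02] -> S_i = 6.22*(-0.25)^i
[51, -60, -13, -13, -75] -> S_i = Random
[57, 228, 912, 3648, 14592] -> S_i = 57*4^i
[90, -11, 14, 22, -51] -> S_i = Random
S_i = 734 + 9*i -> [734, 743, 752, 761, 770]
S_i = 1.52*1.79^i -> [1.52, 2.72, 4.87, 8.72, 15.6]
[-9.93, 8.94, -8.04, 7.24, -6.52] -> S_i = -9.93*(-0.90)^i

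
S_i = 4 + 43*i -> [4, 47, 90, 133, 176]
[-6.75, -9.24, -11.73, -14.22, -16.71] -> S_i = -6.75 + -2.49*i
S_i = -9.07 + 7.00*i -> [-9.07, -2.07, 4.93, 11.93, 18.93]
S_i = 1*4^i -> [1, 4, 16, 64, 256]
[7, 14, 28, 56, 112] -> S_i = 7*2^i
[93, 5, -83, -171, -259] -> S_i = 93 + -88*i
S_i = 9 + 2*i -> [9, 11, 13, 15, 17]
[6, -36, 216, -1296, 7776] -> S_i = 6*-6^i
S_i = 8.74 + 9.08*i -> [8.74, 17.82, 26.9, 35.98, 45.06]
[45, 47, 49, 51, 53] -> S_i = 45 + 2*i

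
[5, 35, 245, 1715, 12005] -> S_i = 5*7^i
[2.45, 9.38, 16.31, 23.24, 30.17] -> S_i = 2.45 + 6.93*i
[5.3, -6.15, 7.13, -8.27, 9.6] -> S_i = 5.30*(-1.16)^i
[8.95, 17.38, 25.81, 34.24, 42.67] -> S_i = 8.95 + 8.43*i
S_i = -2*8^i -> [-2, -16, -128, -1024, -8192]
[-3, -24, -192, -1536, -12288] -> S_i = -3*8^i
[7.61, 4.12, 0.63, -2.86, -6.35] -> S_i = 7.61 + -3.49*i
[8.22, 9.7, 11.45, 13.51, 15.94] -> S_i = 8.22*1.18^i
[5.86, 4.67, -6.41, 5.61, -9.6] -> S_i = Random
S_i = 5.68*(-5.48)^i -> [5.68, -31.13, 170.57, -934.74, 5122.37]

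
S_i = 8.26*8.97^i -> [8.26, 74.09, 664.61, 5961.53, 53474.88]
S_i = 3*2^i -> [3, 6, 12, 24, 48]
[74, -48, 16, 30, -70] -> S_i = Random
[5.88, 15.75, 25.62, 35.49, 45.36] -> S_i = 5.88 + 9.87*i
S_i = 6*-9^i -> [6, -54, 486, -4374, 39366]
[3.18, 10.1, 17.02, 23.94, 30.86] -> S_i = 3.18 + 6.92*i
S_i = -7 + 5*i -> [-7, -2, 3, 8, 13]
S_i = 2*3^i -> [2, 6, 18, 54, 162]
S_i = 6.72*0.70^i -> [6.72, 4.7, 3.29, 2.3, 1.61]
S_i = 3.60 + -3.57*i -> [3.6, 0.03, -3.54, -7.11, -10.68]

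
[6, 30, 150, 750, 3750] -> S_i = 6*5^i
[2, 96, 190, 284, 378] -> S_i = 2 + 94*i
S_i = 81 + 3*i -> [81, 84, 87, 90, 93]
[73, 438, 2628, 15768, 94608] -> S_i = 73*6^i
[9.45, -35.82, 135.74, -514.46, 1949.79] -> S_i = 9.45*(-3.79)^i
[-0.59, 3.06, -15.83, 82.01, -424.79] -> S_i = -0.59*(-5.18)^i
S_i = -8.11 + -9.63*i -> [-8.11, -17.74, -27.37, -37.0, -46.63]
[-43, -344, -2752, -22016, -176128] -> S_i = -43*8^i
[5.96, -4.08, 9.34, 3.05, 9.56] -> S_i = Random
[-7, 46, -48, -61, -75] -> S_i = Random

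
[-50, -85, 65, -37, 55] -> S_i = Random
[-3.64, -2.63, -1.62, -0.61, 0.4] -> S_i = -3.64 + 1.01*i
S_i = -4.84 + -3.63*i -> [-4.84, -8.47, -12.1, -15.73, -19.36]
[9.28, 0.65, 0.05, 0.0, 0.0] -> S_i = 9.28*0.07^i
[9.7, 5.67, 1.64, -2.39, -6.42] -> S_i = 9.70 + -4.03*i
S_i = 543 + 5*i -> [543, 548, 553, 558, 563]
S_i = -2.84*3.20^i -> [-2.84, -9.09, -29.08, -93.06, -297.8]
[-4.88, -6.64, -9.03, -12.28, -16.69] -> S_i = -4.88*1.36^i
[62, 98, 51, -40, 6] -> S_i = Random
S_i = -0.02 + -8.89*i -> [-0.02, -8.91, -17.8, -26.69, -35.58]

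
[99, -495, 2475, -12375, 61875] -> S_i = 99*-5^i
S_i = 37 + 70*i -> [37, 107, 177, 247, 317]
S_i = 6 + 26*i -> [6, 32, 58, 84, 110]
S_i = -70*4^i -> [-70, -280, -1120, -4480, -17920]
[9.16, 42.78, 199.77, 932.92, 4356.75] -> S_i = 9.16*4.67^i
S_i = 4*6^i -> [4, 24, 144, 864, 5184]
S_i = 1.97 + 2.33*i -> [1.97, 4.3, 6.63, 8.96, 11.29]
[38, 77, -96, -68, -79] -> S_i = Random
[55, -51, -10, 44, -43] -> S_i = Random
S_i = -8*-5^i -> [-8, 40, -200, 1000, -5000]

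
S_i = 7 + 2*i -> [7, 9, 11, 13, 15]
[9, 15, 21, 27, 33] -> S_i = 9 + 6*i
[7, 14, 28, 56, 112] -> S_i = 7*2^i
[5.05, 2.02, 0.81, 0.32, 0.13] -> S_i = 5.05*0.40^i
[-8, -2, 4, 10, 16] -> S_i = -8 + 6*i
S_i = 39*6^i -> [39, 234, 1404, 8424, 50544]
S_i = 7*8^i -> [7, 56, 448, 3584, 28672]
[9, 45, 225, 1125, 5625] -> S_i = 9*5^i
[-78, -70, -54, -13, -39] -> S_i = Random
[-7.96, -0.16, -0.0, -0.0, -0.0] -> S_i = -7.96*0.02^i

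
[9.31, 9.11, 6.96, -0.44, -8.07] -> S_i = Random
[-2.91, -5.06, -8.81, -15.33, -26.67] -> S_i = -2.91*1.74^i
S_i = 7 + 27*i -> [7, 34, 61, 88, 115]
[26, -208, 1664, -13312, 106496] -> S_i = 26*-8^i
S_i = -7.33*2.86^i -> [-7.33, -20.96, -59.96, -171.48, -490.42]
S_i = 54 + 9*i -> [54, 63, 72, 81, 90]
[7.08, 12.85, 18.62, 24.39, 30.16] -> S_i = 7.08 + 5.77*i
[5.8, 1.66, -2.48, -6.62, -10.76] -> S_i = 5.80 + -4.14*i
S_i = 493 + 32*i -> [493, 525, 557, 589, 621]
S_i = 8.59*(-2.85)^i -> [8.59, -24.48, 69.77, -198.85, 566.73]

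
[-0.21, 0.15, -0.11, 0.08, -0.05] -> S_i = -0.21*(-0.71)^i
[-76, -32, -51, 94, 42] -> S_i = Random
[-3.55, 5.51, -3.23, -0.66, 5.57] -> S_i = Random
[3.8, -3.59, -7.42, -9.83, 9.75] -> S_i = Random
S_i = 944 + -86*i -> [944, 858, 772, 686, 600]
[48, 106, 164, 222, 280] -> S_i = 48 + 58*i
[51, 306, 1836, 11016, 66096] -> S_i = 51*6^i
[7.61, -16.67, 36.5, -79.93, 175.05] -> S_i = 7.61*(-2.19)^i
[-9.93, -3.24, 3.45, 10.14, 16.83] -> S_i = -9.93 + 6.69*i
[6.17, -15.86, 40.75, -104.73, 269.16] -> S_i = 6.17*(-2.57)^i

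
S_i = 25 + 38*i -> [25, 63, 101, 139, 177]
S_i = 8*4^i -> [8, 32, 128, 512, 2048]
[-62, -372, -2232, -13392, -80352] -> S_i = -62*6^i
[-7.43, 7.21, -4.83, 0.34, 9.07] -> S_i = Random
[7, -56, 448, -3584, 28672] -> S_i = 7*-8^i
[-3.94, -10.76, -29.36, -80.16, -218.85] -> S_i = -3.94*2.73^i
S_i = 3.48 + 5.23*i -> [3.48, 8.71, 13.94, 19.17, 24.4]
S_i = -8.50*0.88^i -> [-8.5, -7.48, -6.58, -5.79, -5.1]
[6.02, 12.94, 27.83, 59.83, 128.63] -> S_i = 6.02*2.15^i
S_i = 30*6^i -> [30, 180, 1080, 6480, 38880]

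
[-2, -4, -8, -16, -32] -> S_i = -2*2^i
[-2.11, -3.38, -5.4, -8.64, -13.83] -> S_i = -2.11*1.60^i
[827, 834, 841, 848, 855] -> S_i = 827 + 7*i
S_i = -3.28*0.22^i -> [-3.28, -0.72, -0.16, -0.03, -0.01]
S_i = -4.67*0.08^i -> [-4.67, -0.37, -0.03, -0.0, -0.0]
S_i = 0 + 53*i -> [0, 53, 106, 159, 212]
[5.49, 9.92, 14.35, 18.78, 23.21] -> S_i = 5.49 + 4.43*i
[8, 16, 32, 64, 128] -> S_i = 8*2^i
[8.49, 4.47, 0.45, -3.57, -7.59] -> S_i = 8.49 + -4.02*i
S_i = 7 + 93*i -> [7, 100, 193, 286, 379]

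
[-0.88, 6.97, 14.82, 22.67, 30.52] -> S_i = -0.88 + 7.85*i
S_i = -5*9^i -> [-5, -45, -405, -3645, -32805]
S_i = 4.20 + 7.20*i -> [4.2, 11.4, 18.6, 25.8, 33.0]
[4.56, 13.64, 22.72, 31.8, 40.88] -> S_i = 4.56 + 9.08*i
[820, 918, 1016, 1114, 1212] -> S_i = 820 + 98*i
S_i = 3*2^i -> [3, 6, 12, 24, 48]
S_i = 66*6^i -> [66, 396, 2376, 14256, 85536]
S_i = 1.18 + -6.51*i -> [1.18, -5.33, -11.84, -18.35, -24.86]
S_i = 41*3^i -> [41, 123, 369, 1107, 3321]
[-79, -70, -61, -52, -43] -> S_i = -79 + 9*i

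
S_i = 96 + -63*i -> [96, 33, -30, -93, -156]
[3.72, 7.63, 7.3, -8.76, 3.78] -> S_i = Random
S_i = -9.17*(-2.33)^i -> [-9.17, 21.37, -49.78, 115.99, -270.27]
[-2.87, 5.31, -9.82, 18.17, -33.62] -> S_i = -2.87*(-1.85)^i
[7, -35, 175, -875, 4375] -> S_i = 7*-5^i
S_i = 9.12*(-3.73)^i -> [9.12, -34.02, 126.89, -473.28, 1765.35]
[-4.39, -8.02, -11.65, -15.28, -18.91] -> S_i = -4.39 + -3.63*i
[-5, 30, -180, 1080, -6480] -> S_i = -5*-6^i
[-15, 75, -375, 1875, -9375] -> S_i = -15*-5^i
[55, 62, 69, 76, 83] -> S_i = 55 + 7*i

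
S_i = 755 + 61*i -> [755, 816, 877, 938, 999]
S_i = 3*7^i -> [3, 21, 147, 1029, 7203]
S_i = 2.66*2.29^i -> [2.66, 6.09, 13.95, 31.94, 73.15]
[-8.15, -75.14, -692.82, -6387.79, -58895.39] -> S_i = -8.15*9.22^i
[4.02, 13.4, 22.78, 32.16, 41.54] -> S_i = 4.02 + 9.38*i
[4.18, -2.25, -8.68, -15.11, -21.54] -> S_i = 4.18 + -6.43*i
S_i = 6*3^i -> [6, 18, 54, 162, 486]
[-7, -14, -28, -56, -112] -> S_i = -7*2^i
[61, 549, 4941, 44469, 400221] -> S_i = 61*9^i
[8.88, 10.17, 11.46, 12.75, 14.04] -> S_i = 8.88 + 1.29*i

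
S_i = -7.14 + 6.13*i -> [-7.14, -1.01, 5.12, 11.25, 17.38]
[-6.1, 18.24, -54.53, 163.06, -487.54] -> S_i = -6.10*(-2.99)^i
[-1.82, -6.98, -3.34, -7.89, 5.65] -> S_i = Random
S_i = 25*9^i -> [25, 225, 2025, 18225, 164025]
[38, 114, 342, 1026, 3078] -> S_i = 38*3^i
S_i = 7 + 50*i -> [7, 57, 107, 157, 207]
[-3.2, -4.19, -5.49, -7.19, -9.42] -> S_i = -3.20*1.31^i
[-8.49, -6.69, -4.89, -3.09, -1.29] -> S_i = -8.49 + 1.80*i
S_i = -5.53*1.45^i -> [-5.53, -8.02, -11.63, -16.86, -24.45]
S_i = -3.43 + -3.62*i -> [-3.43, -7.05, -10.67, -14.29, -17.91]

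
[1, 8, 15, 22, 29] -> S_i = 1 + 7*i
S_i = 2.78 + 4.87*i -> [2.78, 7.65, 12.52, 17.39, 22.26]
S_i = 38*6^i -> [38, 228, 1368, 8208, 49248]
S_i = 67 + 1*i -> [67, 68, 69, 70, 71]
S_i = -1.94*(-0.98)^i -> [-1.94, 1.9, -1.86, 1.83, -1.79]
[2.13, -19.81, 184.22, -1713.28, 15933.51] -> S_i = 2.13*(-9.30)^i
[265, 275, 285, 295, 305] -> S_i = 265 + 10*i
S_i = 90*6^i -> [90, 540, 3240, 19440, 116640]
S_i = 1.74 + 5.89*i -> [1.74, 7.63, 13.52, 19.41, 25.3]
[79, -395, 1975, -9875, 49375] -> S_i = 79*-5^i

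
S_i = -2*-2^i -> [-2, 4, -8, 16, -32]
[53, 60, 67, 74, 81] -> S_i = 53 + 7*i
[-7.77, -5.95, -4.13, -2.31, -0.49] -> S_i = -7.77 + 1.82*i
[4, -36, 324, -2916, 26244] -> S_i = 4*-9^i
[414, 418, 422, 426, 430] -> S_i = 414 + 4*i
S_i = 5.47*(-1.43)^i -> [5.47, -7.82, 11.19, -16.0, 22.87]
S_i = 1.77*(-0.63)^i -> [1.77, -1.12, 0.7, -0.44, 0.28]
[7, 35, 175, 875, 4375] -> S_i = 7*5^i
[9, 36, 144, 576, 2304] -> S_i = 9*4^i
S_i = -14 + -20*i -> [-14, -34, -54, -74, -94]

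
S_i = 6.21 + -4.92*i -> [6.21, 1.29, -3.63, -8.55, -13.47]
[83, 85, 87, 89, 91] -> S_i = 83 + 2*i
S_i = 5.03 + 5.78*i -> [5.03, 10.81, 16.59, 22.37, 28.15]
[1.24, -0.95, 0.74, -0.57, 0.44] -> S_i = 1.24*(-0.77)^i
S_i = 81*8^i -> [81, 648, 5184, 41472, 331776]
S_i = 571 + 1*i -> [571, 572, 573, 574, 575]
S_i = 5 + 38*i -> [5, 43, 81, 119, 157]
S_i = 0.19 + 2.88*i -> [0.19, 3.07, 5.95, 8.83, 11.71]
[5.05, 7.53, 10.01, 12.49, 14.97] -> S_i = 5.05 + 2.48*i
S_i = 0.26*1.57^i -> [0.26, 0.41, 0.64, 1.01, 1.58]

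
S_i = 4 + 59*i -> [4, 63, 122, 181, 240]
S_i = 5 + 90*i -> [5, 95, 185, 275, 365]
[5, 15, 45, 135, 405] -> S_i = 5*3^i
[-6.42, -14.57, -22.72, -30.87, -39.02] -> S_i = -6.42 + -8.15*i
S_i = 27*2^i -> [27, 54, 108, 216, 432]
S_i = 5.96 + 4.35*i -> [5.96, 10.31, 14.66, 19.01, 23.36]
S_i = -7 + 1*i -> [-7, -6, -5, -4, -3]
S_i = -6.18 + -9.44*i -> [-6.18, -15.62, -25.06, -34.5, -43.94]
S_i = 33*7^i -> [33, 231, 1617, 11319, 79233]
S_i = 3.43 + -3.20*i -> [3.43, 0.23, -2.97, -6.17, -9.37]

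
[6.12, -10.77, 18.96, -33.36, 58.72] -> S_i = 6.12*(-1.76)^i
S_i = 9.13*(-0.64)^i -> [9.13, -5.84, 3.74, -2.39, 1.53]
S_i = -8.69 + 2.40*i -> [-8.69, -6.29, -3.89, -1.49, 0.91]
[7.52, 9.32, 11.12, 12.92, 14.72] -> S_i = 7.52 + 1.80*i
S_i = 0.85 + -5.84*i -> [0.85, -4.99, -10.83, -16.67, -22.51]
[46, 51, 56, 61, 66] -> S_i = 46 + 5*i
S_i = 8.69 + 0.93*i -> [8.69, 9.62, 10.55, 11.48, 12.41]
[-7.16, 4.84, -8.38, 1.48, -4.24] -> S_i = Random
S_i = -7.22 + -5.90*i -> [-7.22, -13.12, -19.02, -24.92, -30.82]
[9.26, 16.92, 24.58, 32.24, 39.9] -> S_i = 9.26 + 7.66*i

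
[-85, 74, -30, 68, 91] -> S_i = Random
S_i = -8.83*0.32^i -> [-8.83, -2.83, -0.9, -0.29, -0.09]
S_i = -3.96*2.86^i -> [-3.96, -11.33, -32.39, -92.64, -264.95]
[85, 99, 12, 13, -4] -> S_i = Random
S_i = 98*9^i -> [98, 882, 7938, 71442, 642978]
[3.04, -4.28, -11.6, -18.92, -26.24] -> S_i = 3.04 + -7.32*i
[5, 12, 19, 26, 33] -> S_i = 5 + 7*i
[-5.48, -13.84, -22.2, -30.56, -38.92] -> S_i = -5.48 + -8.36*i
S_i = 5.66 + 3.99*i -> [5.66, 9.65, 13.64, 17.63, 21.62]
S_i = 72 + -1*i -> [72, 71, 70, 69, 68]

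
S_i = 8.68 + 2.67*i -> [8.68, 11.35, 14.02, 16.69, 19.36]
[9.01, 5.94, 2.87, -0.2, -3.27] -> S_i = 9.01 + -3.07*i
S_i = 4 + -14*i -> [4, -10, -24, -38, -52]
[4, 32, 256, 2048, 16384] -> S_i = 4*8^i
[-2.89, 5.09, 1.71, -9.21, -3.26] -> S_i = Random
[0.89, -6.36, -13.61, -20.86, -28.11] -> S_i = 0.89 + -7.25*i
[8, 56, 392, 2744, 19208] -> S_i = 8*7^i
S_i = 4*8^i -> [4, 32, 256, 2048, 16384]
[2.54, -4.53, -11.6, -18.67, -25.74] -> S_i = 2.54 + -7.07*i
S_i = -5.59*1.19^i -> [-5.59, -6.65, -7.92, -9.42, -11.21]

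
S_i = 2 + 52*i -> [2, 54, 106, 158, 210]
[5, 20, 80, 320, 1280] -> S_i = 5*4^i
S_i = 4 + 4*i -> [4, 8, 12, 16, 20]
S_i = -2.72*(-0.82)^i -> [-2.72, 2.23, -1.83, 1.5, -1.23]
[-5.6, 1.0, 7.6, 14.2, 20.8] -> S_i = -5.60 + 6.60*i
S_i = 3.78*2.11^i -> [3.78, 7.98, 16.83, 35.51, 74.92]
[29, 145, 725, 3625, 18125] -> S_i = 29*5^i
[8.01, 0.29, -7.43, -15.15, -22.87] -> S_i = 8.01 + -7.72*i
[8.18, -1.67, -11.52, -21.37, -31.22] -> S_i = 8.18 + -9.85*i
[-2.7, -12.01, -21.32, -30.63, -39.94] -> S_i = -2.70 + -9.31*i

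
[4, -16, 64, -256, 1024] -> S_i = 4*-4^i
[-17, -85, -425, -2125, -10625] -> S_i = -17*5^i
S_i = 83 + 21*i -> [83, 104, 125, 146, 167]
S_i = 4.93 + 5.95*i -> [4.93, 10.88, 16.83, 22.78, 28.73]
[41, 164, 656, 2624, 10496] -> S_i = 41*4^i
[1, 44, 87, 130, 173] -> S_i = 1 + 43*i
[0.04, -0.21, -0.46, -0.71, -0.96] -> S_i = 0.04 + -0.25*i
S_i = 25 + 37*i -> [25, 62, 99, 136, 173]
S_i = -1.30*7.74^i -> [-1.3, -10.06, -77.88, -602.79, -4665.6]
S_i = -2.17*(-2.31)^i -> [-2.17, 5.01, -11.58, 26.75, -61.79]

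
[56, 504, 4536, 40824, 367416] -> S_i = 56*9^i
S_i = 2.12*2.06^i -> [2.12, 4.37, 9.0, 18.53, 38.18]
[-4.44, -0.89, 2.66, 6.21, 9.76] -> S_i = -4.44 + 3.55*i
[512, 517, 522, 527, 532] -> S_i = 512 + 5*i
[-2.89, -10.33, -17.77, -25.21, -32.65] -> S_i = -2.89 + -7.44*i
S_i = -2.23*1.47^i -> [-2.23, -3.28, -4.82, -7.08, -10.41]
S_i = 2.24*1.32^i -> [2.24, 2.96, 3.9, 5.15, 6.8]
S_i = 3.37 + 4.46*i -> [3.37, 7.83, 12.29, 16.75, 21.21]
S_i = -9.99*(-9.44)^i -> [-9.99, 94.31, -890.24, 8403.91, -79332.92]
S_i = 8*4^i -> [8, 32, 128, 512, 2048]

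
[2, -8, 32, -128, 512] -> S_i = 2*-4^i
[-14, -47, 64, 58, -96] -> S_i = Random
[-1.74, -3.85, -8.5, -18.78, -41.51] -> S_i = -1.74*2.21^i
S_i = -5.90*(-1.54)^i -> [-5.9, 9.09, -13.99, 21.55, -33.18]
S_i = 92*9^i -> [92, 828, 7452, 67068, 603612]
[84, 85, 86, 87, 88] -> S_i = 84 + 1*i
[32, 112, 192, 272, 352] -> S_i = 32 + 80*i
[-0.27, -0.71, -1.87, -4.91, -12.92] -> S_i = -0.27*2.63^i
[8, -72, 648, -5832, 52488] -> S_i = 8*-9^i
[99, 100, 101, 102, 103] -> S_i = 99 + 1*i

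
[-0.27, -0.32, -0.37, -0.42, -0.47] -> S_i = -0.27 + -0.05*i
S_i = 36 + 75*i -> [36, 111, 186, 261, 336]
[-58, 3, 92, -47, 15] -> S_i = Random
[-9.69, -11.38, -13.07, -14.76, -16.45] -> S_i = -9.69 + -1.69*i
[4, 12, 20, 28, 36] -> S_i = 4 + 8*i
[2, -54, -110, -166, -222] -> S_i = 2 + -56*i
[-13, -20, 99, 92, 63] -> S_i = Random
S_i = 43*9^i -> [43, 387, 3483, 31347, 282123]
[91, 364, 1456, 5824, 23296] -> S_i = 91*4^i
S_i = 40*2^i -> [40, 80, 160, 320, 640]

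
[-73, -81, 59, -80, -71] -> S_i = Random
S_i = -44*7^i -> [-44, -308, -2156, -15092, -105644]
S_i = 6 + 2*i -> [6, 8, 10, 12, 14]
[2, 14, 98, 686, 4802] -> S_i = 2*7^i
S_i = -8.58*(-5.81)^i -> [-8.58, 49.85, -289.63, 1682.73, -9776.69]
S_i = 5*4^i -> [5, 20, 80, 320, 1280]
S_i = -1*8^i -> [-1, -8, -64, -512, -4096]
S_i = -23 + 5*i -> [-23, -18, -13, -8, -3]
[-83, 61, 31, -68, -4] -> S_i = Random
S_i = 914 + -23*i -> [914, 891, 868, 845, 822]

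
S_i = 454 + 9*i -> [454, 463, 472, 481, 490]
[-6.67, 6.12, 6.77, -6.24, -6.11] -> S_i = Random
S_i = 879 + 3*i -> [879, 882, 885, 888, 891]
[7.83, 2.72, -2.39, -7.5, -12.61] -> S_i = 7.83 + -5.11*i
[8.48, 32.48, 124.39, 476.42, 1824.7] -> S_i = 8.48*3.83^i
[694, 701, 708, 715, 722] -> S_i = 694 + 7*i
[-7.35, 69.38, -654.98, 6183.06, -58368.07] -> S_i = -7.35*(-9.44)^i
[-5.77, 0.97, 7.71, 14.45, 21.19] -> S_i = -5.77 + 6.74*i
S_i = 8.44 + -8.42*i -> [8.44, 0.02, -8.4, -16.82, -25.24]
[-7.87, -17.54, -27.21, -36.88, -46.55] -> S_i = -7.87 + -9.67*i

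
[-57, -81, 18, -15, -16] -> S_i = Random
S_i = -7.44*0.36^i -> [-7.44, -2.68, -0.96, -0.35, -0.12]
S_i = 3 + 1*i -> [3, 4, 5, 6, 7]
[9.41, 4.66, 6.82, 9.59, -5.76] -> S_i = Random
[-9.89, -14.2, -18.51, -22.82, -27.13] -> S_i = -9.89 + -4.31*i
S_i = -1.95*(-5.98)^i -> [-1.95, 11.66, -69.73, 417.0, -2493.67]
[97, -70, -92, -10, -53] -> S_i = Random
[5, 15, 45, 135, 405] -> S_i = 5*3^i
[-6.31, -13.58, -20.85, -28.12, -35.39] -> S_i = -6.31 + -7.27*i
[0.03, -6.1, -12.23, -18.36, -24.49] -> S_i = 0.03 + -6.13*i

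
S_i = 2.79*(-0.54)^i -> [2.79, -1.51, 0.81, -0.44, 0.24]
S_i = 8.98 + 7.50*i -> [8.98, 16.48, 23.98, 31.48, 38.98]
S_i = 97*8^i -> [97, 776, 6208, 49664, 397312]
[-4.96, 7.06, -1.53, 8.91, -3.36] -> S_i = Random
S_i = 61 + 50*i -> [61, 111, 161, 211, 261]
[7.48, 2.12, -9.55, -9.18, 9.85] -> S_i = Random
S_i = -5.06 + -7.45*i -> [-5.06, -12.51, -19.96, -27.41, -34.86]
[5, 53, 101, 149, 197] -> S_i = 5 + 48*i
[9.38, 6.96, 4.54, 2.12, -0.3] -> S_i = 9.38 + -2.42*i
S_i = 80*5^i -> [80, 400, 2000, 10000, 50000]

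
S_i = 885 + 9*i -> [885, 894, 903, 912, 921]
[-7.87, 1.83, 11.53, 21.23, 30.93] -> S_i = -7.87 + 9.70*i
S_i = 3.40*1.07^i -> [3.4, 3.64, 3.89, 4.17, 4.46]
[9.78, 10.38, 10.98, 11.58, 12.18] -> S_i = 9.78 + 0.60*i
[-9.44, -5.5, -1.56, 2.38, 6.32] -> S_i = -9.44 + 3.94*i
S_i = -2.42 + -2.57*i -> [-2.42, -4.99, -7.56, -10.13, -12.7]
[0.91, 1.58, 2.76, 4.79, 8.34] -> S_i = 0.91*1.74^i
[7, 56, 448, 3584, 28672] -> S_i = 7*8^i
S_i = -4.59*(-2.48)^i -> [-4.59, 11.38, -28.23, 70.01, -173.63]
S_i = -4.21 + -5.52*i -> [-4.21, -9.73, -15.25, -20.77, -26.29]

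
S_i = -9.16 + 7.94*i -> [-9.16, -1.22, 6.72, 14.66, 22.6]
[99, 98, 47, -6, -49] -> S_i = Random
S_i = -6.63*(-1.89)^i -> [-6.63, 12.53, -23.68, 44.76, -84.6]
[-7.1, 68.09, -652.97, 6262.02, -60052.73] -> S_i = -7.10*(-9.59)^i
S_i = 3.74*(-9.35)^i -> [3.74, -34.97, 326.96, -3057.08, 28583.67]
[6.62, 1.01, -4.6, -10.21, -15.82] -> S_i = 6.62 + -5.61*i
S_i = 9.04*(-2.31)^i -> [9.04, -20.88, 48.24, -111.43, 257.4]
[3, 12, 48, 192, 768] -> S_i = 3*4^i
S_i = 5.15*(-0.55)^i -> [5.15, -2.83, 1.56, -0.86, 0.47]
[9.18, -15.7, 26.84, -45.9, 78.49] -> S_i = 9.18*(-1.71)^i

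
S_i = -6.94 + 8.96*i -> [-6.94, 2.02, 10.98, 19.94, 28.9]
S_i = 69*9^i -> [69, 621, 5589, 50301, 452709]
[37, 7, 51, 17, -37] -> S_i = Random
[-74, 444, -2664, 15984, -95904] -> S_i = -74*-6^i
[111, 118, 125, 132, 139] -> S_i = 111 + 7*i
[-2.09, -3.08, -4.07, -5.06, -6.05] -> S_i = -2.09 + -0.99*i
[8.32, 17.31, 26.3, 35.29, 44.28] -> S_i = 8.32 + 8.99*i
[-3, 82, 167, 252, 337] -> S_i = -3 + 85*i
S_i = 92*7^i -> [92, 644, 4508, 31556, 220892]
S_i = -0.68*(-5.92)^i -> [-0.68, 4.03, -23.83, 141.08, -835.21]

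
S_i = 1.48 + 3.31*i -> [1.48, 4.79, 8.1, 11.41, 14.72]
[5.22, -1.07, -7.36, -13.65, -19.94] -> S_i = 5.22 + -6.29*i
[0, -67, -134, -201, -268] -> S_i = 0 + -67*i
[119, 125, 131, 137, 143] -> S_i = 119 + 6*i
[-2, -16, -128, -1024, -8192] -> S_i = -2*8^i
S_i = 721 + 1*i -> [721, 722, 723, 724, 725]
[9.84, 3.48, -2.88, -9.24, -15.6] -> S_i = 9.84 + -6.36*i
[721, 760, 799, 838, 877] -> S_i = 721 + 39*i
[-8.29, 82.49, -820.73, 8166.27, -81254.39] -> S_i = -8.29*(-9.95)^i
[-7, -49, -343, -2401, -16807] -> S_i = -7*7^i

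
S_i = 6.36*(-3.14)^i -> [6.36, -19.97, 62.71, -196.9, 618.27]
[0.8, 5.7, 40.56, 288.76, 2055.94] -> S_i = 0.80*7.12^i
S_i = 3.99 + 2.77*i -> [3.99, 6.76, 9.53, 12.3, 15.07]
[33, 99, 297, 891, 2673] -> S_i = 33*3^i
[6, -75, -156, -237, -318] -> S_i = 6 + -81*i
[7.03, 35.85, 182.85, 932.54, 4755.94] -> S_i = 7.03*5.10^i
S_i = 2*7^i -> [2, 14, 98, 686, 4802]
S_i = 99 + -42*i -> [99, 57, 15, -27, -69]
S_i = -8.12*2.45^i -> [-8.12, -19.89, -48.74, -119.41, -292.56]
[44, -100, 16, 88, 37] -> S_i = Random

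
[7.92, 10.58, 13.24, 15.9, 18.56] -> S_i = 7.92 + 2.66*i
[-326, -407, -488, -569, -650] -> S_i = -326 + -81*i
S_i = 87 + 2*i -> [87, 89, 91, 93, 95]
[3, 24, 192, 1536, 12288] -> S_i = 3*8^i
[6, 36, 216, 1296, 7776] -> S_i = 6*6^i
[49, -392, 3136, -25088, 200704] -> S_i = 49*-8^i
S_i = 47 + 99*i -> [47, 146, 245, 344, 443]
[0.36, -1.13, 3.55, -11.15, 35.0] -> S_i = 0.36*(-3.14)^i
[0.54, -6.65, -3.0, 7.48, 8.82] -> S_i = Random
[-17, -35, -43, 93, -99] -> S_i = Random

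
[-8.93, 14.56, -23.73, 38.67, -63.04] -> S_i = -8.93*(-1.63)^i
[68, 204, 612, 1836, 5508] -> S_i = 68*3^i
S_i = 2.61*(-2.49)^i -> [2.61, -6.5, 16.18, -40.29, 100.33]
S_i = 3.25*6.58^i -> [3.25, 21.38, 140.71, 925.89, 6092.38]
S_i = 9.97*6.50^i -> [9.97, 64.81, 421.23, 2738.01, 17797.07]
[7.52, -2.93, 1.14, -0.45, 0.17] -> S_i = 7.52*(-0.39)^i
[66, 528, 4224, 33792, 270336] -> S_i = 66*8^i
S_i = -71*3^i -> [-71, -213, -639, -1917, -5751]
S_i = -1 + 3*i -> [-1, 2, 5, 8, 11]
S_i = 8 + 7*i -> [8, 15, 22, 29, 36]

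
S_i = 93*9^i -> [93, 837, 7533, 67797, 610173]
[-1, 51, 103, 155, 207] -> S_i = -1 + 52*i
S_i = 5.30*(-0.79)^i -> [5.3, -4.19, 3.31, -2.61, 2.06]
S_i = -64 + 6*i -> [-64, -58, -52, -46, -40]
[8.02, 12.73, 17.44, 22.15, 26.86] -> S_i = 8.02 + 4.71*i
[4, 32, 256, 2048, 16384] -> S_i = 4*8^i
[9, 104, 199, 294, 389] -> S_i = 9 + 95*i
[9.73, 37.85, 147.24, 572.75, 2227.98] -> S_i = 9.73*3.89^i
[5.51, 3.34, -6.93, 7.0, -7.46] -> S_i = Random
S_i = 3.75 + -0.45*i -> [3.75, 3.3, 2.85, 2.4, 1.95]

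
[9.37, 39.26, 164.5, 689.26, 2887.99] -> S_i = 9.37*4.19^i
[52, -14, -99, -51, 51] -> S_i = Random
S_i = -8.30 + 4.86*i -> [-8.3, -3.44, 1.42, 6.28, 11.14]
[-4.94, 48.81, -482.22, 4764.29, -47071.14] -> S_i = -4.94*(-9.88)^i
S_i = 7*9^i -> [7, 63, 567, 5103, 45927]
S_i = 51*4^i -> [51, 204, 816, 3264, 13056]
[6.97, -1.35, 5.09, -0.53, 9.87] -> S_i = Random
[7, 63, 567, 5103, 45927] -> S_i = 7*9^i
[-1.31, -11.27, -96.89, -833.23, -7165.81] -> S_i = -1.31*8.60^i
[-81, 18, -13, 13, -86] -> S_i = Random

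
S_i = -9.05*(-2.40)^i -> [-9.05, 21.72, -52.13, 125.11, -300.26]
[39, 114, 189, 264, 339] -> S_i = 39 + 75*i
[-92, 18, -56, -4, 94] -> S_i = Random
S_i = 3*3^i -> [3, 9, 27, 81, 243]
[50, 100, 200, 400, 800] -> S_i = 50*2^i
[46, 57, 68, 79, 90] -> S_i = 46 + 11*i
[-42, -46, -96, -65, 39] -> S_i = Random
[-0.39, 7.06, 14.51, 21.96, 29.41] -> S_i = -0.39 + 7.45*i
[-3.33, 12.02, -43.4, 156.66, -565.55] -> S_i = -3.33*(-3.61)^i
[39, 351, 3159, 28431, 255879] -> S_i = 39*9^i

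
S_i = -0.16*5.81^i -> [-0.16, -0.93, -5.4, -31.38, -182.32]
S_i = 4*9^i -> [4, 36, 324, 2916, 26244]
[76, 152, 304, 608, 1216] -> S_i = 76*2^i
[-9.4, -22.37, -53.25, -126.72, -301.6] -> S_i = -9.40*2.38^i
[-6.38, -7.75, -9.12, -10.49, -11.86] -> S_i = -6.38 + -1.37*i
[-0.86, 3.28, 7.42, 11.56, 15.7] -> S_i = -0.86 + 4.14*i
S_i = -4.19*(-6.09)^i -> [-4.19, 25.52, -155.4, 946.38, -5763.46]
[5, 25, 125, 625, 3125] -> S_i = 5*5^i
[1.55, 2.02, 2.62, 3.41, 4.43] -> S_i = 1.55*1.30^i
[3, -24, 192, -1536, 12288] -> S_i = 3*-8^i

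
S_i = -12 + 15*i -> [-12, 3, 18, 33, 48]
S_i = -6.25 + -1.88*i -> [-6.25, -8.13, -10.01, -11.89, -13.77]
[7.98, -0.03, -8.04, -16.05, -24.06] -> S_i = 7.98 + -8.01*i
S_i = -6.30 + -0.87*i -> [-6.3, -7.17, -8.04, -8.91, -9.78]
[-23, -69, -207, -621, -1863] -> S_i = -23*3^i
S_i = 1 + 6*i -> [1, 7, 13, 19, 25]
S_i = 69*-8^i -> [69, -552, 4416, -35328, 282624]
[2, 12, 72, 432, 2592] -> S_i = 2*6^i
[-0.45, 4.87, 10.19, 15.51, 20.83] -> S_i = -0.45 + 5.32*i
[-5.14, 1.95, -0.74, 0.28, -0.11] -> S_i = -5.14*(-0.38)^i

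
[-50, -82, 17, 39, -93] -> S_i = Random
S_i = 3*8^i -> [3, 24, 192, 1536, 12288]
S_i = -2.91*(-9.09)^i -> [-2.91, 26.45, -240.45, 2185.67, -19867.74]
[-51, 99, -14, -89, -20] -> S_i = Random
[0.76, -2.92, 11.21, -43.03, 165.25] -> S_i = 0.76*(-3.84)^i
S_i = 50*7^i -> [50, 350, 2450, 17150, 120050]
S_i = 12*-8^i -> [12, -96, 768, -6144, 49152]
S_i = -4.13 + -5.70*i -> [-4.13, -9.83, -15.53, -21.23, -26.93]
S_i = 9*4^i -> [9, 36, 144, 576, 2304]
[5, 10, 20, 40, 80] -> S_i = 5*2^i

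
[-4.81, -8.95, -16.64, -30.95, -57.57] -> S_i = -4.81*1.86^i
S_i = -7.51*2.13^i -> [-7.51, -16.0, -34.07, -72.57, -154.58]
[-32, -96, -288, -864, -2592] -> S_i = -32*3^i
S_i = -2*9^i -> [-2, -18, -162, -1458, -13122]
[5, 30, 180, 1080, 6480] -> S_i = 5*6^i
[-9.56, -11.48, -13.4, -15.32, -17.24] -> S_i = -9.56 + -1.92*i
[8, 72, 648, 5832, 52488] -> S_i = 8*9^i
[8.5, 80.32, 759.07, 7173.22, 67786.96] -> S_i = 8.50*9.45^i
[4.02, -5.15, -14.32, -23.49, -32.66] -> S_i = 4.02 + -9.17*i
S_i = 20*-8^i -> [20, -160, 1280, -10240, 81920]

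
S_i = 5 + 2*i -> [5, 7, 9, 11, 13]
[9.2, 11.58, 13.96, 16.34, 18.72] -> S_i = 9.20 + 2.38*i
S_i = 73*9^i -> [73, 657, 5913, 53217, 478953]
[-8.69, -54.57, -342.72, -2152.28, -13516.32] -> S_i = -8.69*6.28^i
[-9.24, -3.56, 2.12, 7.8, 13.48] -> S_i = -9.24 + 5.68*i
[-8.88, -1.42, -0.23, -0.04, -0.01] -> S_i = -8.88*0.16^i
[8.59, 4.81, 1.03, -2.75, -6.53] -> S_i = 8.59 + -3.78*i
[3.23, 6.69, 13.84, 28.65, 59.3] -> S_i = 3.23*2.07^i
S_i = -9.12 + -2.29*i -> [-9.12, -11.41, -13.7, -15.99, -18.28]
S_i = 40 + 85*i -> [40, 125, 210, 295, 380]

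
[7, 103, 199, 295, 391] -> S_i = 7 + 96*i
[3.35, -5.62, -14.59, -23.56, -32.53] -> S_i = 3.35 + -8.97*i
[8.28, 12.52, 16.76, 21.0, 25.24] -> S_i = 8.28 + 4.24*i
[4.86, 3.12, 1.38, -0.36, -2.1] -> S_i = 4.86 + -1.74*i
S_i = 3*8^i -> [3, 24, 192, 1536, 12288]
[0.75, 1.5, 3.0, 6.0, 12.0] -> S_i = 0.75*2.00^i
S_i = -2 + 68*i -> [-2, 66, 134, 202, 270]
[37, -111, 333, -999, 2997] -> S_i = 37*-3^i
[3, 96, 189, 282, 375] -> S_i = 3 + 93*i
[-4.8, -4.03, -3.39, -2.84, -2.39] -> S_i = -4.80*0.84^i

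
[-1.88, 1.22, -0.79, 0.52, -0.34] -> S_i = -1.88*(-0.65)^i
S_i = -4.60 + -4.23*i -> [-4.6, -8.83, -13.06, -17.29, -21.52]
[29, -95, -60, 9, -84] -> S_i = Random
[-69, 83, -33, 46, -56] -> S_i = Random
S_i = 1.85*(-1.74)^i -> [1.85, -3.22, 5.6, -9.75, 16.96]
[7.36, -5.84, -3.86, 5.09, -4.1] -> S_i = Random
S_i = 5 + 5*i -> [5, 10, 15, 20, 25]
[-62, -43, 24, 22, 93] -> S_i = Random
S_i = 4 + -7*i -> [4, -3, -10, -17, -24]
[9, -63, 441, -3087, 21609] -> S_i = 9*-7^i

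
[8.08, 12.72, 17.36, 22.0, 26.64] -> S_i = 8.08 + 4.64*i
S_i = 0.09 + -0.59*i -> [0.09, -0.5, -1.09, -1.68, -2.27]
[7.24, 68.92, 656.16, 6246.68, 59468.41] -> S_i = 7.24*9.52^i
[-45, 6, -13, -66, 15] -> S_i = Random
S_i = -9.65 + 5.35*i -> [-9.65, -4.3, 1.05, 6.4, 11.75]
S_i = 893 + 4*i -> [893, 897, 901, 905, 909]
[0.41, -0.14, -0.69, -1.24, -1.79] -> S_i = 0.41 + -0.55*i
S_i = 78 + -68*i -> [78, 10, -58, -126, -194]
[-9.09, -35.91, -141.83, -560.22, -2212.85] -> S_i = -9.09*3.95^i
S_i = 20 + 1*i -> [20, 21, 22, 23, 24]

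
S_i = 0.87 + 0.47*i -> [0.87, 1.34, 1.81, 2.28, 2.75]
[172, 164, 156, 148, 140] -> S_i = 172 + -8*i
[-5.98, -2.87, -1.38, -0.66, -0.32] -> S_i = -5.98*0.48^i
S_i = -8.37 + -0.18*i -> [-8.37, -8.55, -8.73, -8.91, -9.09]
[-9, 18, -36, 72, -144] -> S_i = -9*-2^i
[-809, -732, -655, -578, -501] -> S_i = -809 + 77*i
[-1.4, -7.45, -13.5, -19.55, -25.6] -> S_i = -1.40 + -6.05*i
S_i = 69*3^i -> [69, 207, 621, 1863, 5589]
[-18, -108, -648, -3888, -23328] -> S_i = -18*6^i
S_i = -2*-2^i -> [-2, 4, -8, 16, -32]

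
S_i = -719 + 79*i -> [-719, -640, -561, -482, -403]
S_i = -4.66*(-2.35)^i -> [-4.66, 10.95, -25.73, 60.48, -142.12]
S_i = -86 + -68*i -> [-86, -154, -222, -290, -358]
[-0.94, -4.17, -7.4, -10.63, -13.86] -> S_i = -0.94 + -3.23*i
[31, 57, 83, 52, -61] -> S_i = Random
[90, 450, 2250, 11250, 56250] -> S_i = 90*5^i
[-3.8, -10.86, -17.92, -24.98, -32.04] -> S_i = -3.80 + -7.06*i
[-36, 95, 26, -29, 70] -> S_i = Random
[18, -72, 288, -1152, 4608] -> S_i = 18*-4^i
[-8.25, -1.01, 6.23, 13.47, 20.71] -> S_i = -8.25 + 7.24*i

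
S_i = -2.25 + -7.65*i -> [-2.25, -9.9, -17.55, -25.2, -32.85]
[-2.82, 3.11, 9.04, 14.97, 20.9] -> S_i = -2.82 + 5.93*i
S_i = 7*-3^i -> [7, -21, 63, -189, 567]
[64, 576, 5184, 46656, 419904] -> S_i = 64*9^i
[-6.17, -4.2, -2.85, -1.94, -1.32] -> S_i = -6.17*0.68^i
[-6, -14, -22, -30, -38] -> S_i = -6 + -8*i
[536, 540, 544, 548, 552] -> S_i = 536 + 4*i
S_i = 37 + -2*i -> [37, 35, 33, 31, 29]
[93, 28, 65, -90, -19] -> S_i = Random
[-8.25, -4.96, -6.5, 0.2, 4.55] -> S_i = Random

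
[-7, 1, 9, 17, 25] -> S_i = -7 + 8*i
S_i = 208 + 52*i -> [208, 260, 312, 364, 416]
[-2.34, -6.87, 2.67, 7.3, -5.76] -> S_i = Random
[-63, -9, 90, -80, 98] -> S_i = Random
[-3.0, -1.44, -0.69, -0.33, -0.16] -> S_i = -3.00*0.48^i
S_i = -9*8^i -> [-9, -72, -576, -4608, -36864]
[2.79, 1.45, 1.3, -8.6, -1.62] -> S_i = Random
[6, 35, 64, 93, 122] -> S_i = 6 + 29*i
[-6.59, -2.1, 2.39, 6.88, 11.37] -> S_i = -6.59 + 4.49*i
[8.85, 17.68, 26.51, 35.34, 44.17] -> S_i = 8.85 + 8.83*i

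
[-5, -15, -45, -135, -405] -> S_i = -5*3^i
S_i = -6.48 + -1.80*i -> [-6.48, -8.28, -10.08, -11.88, -13.68]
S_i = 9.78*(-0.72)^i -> [9.78, -7.04, 5.07, -3.65, 2.63]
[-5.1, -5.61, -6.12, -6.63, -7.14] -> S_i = -5.10 + -0.51*i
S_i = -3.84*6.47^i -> [-3.84, -24.84, -160.75, -1040.03, -6728.97]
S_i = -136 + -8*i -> [-136, -144, -152, -160, -168]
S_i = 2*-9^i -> [2, -18, 162, -1458, 13122]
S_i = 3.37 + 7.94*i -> [3.37, 11.31, 19.25, 27.19, 35.13]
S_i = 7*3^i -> [7, 21, 63, 189, 567]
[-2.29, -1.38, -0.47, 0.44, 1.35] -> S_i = -2.29 + 0.91*i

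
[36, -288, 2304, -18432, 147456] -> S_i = 36*-8^i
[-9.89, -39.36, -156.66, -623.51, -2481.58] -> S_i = -9.89*3.98^i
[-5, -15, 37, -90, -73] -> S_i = Random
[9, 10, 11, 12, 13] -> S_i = 9 + 1*i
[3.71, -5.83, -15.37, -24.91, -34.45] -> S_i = 3.71 + -9.54*i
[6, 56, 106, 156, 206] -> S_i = 6 + 50*i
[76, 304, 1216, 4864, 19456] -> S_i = 76*4^i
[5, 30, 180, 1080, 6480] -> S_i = 5*6^i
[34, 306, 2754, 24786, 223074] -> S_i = 34*9^i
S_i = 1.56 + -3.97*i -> [1.56, -2.41, -6.38, -10.35, -14.32]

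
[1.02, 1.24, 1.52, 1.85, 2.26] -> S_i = 1.02*1.22^i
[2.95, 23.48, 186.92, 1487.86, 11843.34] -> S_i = 2.95*7.96^i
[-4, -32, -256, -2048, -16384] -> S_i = -4*8^i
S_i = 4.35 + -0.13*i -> [4.35, 4.22, 4.09, 3.96, 3.83]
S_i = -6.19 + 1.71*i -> [-6.19, -4.48, -2.77, -1.06, 0.65]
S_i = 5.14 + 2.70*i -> [5.14, 7.84, 10.54, 13.24, 15.94]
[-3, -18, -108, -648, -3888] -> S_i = -3*6^i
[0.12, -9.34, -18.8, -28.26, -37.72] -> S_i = 0.12 + -9.46*i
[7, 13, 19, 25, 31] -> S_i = 7 + 6*i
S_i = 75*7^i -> [75, 525, 3675, 25725, 180075]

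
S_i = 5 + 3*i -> [5, 8, 11, 14, 17]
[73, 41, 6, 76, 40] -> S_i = Random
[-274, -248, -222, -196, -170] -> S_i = -274 + 26*i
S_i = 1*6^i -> [1, 6, 36, 216, 1296]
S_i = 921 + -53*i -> [921, 868, 815, 762, 709]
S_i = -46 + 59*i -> [-46, 13, 72, 131, 190]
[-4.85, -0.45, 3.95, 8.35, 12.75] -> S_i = -4.85 + 4.40*i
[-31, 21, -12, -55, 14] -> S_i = Random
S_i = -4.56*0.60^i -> [-4.56, -2.74, -1.64, -0.98, -0.59]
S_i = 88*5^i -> [88, 440, 2200, 11000, 55000]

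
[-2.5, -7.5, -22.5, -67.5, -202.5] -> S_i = -2.50*3.00^i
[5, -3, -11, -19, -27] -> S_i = 5 + -8*i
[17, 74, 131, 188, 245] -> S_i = 17 + 57*i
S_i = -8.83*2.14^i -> [-8.83, -18.9, -40.44, -86.54, -185.19]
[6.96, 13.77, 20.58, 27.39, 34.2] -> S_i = 6.96 + 6.81*i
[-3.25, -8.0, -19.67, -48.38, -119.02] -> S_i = -3.25*2.46^i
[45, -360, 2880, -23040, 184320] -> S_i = 45*-8^i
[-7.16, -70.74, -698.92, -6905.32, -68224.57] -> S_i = -7.16*9.88^i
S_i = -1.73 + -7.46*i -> [-1.73, -9.19, -16.65, -24.11, -31.57]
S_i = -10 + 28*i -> [-10, 18, 46, 74, 102]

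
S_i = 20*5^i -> [20, 100, 500, 2500, 12500]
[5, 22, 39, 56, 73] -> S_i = 5 + 17*i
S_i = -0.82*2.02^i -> [-0.82, -1.66, -3.35, -6.76, -13.65]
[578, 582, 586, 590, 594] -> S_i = 578 + 4*i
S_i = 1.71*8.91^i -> [1.71, 15.24, 135.75, 1209.57, 10777.22]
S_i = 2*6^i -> [2, 12, 72, 432, 2592]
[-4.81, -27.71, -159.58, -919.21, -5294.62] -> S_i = -4.81*5.76^i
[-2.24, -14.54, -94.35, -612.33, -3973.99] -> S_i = -2.24*6.49^i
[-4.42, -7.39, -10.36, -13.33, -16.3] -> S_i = -4.42 + -2.97*i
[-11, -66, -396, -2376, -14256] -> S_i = -11*6^i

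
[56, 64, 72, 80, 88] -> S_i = 56 + 8*i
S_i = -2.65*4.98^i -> [-2.65, -13.2, -65.72, -327.29, -1629.91]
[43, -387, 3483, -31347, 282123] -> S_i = 43*-9^i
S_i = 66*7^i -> [66, 462, 3234, 22638, 158466]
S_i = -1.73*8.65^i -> [-1.73, -14.96, -129.44, -1119.68, -9685.24]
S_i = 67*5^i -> [67, 335, 1675, 8375, 41875]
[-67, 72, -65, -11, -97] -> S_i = Random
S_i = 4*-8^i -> [4, -32, 256, -2048, 16384]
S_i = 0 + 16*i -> [0, 16, 32, 48, 64]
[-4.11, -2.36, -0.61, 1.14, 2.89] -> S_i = -4.11 + 1.75*i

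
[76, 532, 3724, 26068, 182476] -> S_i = 76*7^i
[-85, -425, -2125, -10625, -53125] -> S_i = -85*5^i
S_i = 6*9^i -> [6, 54, 486, 4374, 39366]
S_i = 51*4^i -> [51, 204, 816, 3264, 13056]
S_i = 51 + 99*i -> [51, 150, 249, 348, 447]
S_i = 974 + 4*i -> [974, 978, 982, 986, 990]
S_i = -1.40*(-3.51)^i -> [-1.4, 4.91, -17.25, 60.54, -212.5]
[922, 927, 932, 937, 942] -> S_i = 922 + 5*i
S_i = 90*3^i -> [90, 270, 810, 2430, 7290]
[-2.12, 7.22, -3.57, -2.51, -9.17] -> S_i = Random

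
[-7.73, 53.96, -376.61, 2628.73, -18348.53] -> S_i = -7.73*(-6.98)^i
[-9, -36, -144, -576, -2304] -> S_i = -9*4^i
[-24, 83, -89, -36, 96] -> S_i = Random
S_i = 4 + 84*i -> [4, 88, 172, 256, 340]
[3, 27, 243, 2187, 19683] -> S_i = 3*9^i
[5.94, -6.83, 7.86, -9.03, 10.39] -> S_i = 5.94*(-1.15)^i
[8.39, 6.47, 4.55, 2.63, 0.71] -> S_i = 8.39 + -1.92*i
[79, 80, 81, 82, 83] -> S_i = 79 + 1*i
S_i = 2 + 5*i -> [2, 7, 12, 17, 22]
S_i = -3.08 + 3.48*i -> [-3.08, 0.4, 3.88, 7.36, 10.84]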